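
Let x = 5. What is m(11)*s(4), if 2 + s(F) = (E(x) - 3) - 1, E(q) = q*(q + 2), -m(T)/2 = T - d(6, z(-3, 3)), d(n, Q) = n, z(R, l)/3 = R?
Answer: -290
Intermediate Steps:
z(R, l) = 3*R
m(T) = 12 - 2*T (m(T) = -2*(T - 1*6) = -2*(T - 6) = -2*(-6 + T) = 12 - 2*T)
E(q) = q*(2 + q)
s(F) = 29 (s(F) = -2 + ((5*(2 + 5) - 3) - 1) = -2 + ((5*7 - 3) - 1) = -2 + ((35 - 3) - 1) = -2 + (32 - 1) = -2 + 31 = 29)
m(11)*s(4) = (12 - 2*11)*29 = (12 - 22)*29 = -10*29 = -290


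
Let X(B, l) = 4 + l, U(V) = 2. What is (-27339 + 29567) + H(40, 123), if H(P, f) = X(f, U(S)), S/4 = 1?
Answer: 2234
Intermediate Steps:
S = 4 (S = 4*1 = 4)
H(P, f) = 6 (H(P, f) = 4 + 2 = 6)
(-27339 + 29567) + H(40, 123) = (-27339 + 29567) + 6 = 2228 + 6 = 2234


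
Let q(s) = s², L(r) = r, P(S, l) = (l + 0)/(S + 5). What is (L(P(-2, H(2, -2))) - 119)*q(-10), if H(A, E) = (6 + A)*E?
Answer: -37300/3 ≈ -12433.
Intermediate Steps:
H(A, E) = E*(6 + A)
P(S, l) = l/(5 + S)
(L(P(-2, H(2, -2))) - 119)*q(-10) = ((-2*(6 + 2))/(5 - 2) - 119)*(-10)² = (-2*8/3 - 119)*100 = (-16*⅓ - 119)*100 = (-16/3 - 119)*100 = -373/3*100 = -37300/3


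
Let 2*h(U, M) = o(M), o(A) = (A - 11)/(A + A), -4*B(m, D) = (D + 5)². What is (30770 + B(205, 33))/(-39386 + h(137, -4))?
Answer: -486544/630161 ≈ -0.77209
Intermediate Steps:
B(m, D) = -(5 + D)²/4 (B(m, D) = -(D + 5)²/4 = -(5 + D)²/4)
o(A) = (-11 + A)/(2*A) (o(A) = (-11 + A)/((2*A)) = (-11 + A)*(1/(2*A)) = (-11 + A)/(2*A))
h(U, M) = (-11 + M)/(4*M) (h(U, M) = ((-11 + M)/(2*M))/2 = (-11 + M)/(4*M))
(30770 + B(205, 33))/(-39386 + h(137, -4)) = (30770 - (5 + 33)²/4)/(-39386 + (¼)*(-11 - 4)/(-4)) = (30770 - ¼*38²)/(-39386 + (¼)*(-¼)*(-15)) = (30770 - ¼*1444)/(-39386 + 15/16) = (30770 - 361)/(-630161/16) = 30409*(-16/630161) = -486544/630161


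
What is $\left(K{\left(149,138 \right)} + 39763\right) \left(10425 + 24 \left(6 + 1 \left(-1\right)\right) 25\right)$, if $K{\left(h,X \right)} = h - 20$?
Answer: $535550100$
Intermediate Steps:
$K{\left(h,X \right)} = -20 + h$ ($K{\left(h,X \right)} = h - 20 = -20 + h$)
$\left(K{\left(149,138 \right)} + 39763\right) \left(10425 + 24 \left(6 + 1 \left(-1\right)\right) 25\right) = \left(\left(-20 + 149\right) + 39763\right) \left(10425 + 24 \left(6 + 1 \left(-1\right)\right) 25\right) = \left(129 + 39763\right) \left(10425 + 24 \left(6 - 1\right) 25\right) = 39892 \left(10425 + 24 \cdot 5 \cdot 25\right) = 39892 \left(10425 + 120 \cdot 25\right) = 39892 \left(10425 + 3000\right) = 39892 \cdot 13425 = 535550100$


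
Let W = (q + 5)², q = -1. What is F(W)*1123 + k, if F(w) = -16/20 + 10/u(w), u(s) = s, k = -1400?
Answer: -63861/40 ≈ -1596.5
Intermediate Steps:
W = 16 (W = (-1 + 5)² = 4² = 16)
F(w) = -⅘ + 10/w (F(w) = -16/20 + 10/w = -16*1/20 + 10/w = -⅘ + 10/w)
F(W)*1123 + k = (-⅘ + 10/16)*1123 - 1400 = (-⅘ + 10*(1/16))*1123 - 1400 = (-⅘ + 5/8)*1123 - 1400 = -7/40*1123 - 1400 = -7861/40 - 1400 = -63861/40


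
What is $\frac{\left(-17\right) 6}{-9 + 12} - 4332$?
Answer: $-4366$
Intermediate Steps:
$\frac{\left(-17\right) 6}{-9 + 12} - 4332 = - \frac{102}{3} - 4332 = \left(-102\right) \frac{1}{3} - 4332 = -34 - 4332 = -4366$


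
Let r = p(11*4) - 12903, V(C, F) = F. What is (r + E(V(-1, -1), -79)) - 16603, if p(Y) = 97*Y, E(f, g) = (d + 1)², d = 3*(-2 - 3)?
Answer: -25042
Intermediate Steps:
d = -15 (d = 3*(-5) = -15)
E(f, g) = 196 (E(f, g) = (-15 + 1)² = (-14)² = 196)
r = -8635 (r = 97*(11*4) - 12903 = 97*44 - 12903 = 4268 - 12903 = -8635)
(r + E(V(-1, -1), -79)) - 16603 = (-8635 + 196) - 16603 = -8439 - 16603 = -25042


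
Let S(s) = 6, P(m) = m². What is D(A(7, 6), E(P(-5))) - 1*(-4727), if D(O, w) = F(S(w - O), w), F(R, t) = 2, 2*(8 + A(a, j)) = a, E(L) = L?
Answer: 4729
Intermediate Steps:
A(a, j) = -8 + a/2
D(O, w) = 2
D(A(7, 6), E(P(-5))) - 1*(-4727) = 2 - 1*(-4727) = 2 + 4727 = 4729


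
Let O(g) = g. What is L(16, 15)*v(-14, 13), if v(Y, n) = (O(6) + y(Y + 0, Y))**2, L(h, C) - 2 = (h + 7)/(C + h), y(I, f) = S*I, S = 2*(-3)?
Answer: 688500/31 ≈ 22210.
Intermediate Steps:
S = -6
y(I, f) = -6*I
L(h, C) = 2 + (7 + h)/(C + h) (L(h, C) = 2 + (h + 7)/(C + h) = 2 + (7 + h)/(C + h))
v(Y, n) = (6 - 6*Y)**2 (v(Y, n) = (6 - 6*(Y + 0))**2 = (6 - 6*Y)**2)
L(16, 15)*v(-14, 13) = ((7 + 2*15 + 3*16)/(15 + 16))*(36*(1 - 1*(-14))**2) = ((7 + 30 + 48)/31)*(36*(1 + 14)**2) = ((1/31)*85)*(36*15**2) = 85*(36*225)/31 = (85/31)*8100 = 688500/31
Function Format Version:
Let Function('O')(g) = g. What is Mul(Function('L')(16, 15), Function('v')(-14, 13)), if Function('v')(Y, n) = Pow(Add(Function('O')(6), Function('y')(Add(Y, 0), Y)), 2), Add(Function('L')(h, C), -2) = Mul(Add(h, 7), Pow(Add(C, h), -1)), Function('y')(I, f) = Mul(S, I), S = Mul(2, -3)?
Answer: Rational(688500, 31) ≈ 22210.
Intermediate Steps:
S = -6
Function('y')(I, f) = Mul(-6, I)
Function('L')(h, C) = Add(2, Mul(Pow(Add(C, h), -1), Add(7, h))) (Function('L')(h, C) = Add(2, Mul(Add(h, 7), Pow(Add(C, h), -1))) = Add(2, Mul(Add(7, h), Pow(Add(C, h), -1))) = Add(2, Mul(Pow(Add(C, h), -1), Add(7, h))))
Function('v')(Y, n) = Pow(Add(6, Mul(-6, Y)), 2) (Function('v')(Y, n) = Pow(Add(6, Mul(-6, Add(Y, 0))), 2) = Pow(Add(6, Mul(-6, Y)), 2))
Mul(Function('L')(16, 15), Function('v')(-14, 13)) = Mul(Mul(Pow(Add(15, 16), -1), Add(7, Mul(2, 15), Mul(3, 16))), Mul(36, Pow(Add(1, Mul(-1, -14)), 2))) = Mul(Mul(Pow(31, -1), Add(7, 30, 48)), Mul(36, Pow(Add(1, 14), 2))) = Mul(Mul(Rational(1, 31), 85), Mul(36, Pow(15, 2))) = Mul(Rational(85, 31), Mul(36, 225)) = Mul(Rational(85, 31), 8100) = Rational(688500, 31)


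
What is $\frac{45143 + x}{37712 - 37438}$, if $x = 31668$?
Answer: $\frac{76811}{274} \approx 280.33$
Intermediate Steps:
$\frac{45143 + x}{37712 - 37438} = \frac{45143 + 31668}{37712 - 37438} = \frac{76811}{274}$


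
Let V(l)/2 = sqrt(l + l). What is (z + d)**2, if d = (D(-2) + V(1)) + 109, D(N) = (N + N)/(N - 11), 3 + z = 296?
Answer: 27354252/169 + 20920*sqrt(2)/13 ≈ 1.6414e+5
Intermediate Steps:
z = 293 (z = -3 + 296 = 293)
D(N) = 2*N/(-11 + N) (D(N) = (2*N)/(-11 + N) = 2*N/(-11 + N))
V(l) = 2*sqrt(2)*sqrt(l) (V(l) = 2*sqrt(l + l) = 2*sqrt(2*l) = 2*(sqrt(2)*sqrt(l)) = 2*sqrt(2)*sqrt(l))
d = 1421/13 + 2*sqrt(2) (d = (2*(-2)/(-11 - 2) + 2*sqrt(2)*sqrt(1)) + 109 = (2*(-2)/(-13) + 2*sqrt(2)*1) + 109 = (2*(-2)*(-1/13) + 2*sqrt(2)) + 109 = (4/13 + 2*sqrt(2)) + 109 = 1421/13 + 2*sqrt(2) ≈ 112.14)
(z + d)**2 = (293 + (1421/13 + 2*sqrt(2)))**2 = (5230/13 + 2*sqrt(2))**2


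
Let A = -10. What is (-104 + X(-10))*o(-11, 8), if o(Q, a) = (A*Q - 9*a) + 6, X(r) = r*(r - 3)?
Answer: 1144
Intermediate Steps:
X(r) = r*(-3 + r)
o(Q, a) = 6 - 10*Q - 9*a (o(Q, a) = (-10*Q - 9*a) + 6 = 6 - 10*Q - 9*a)
(-104 + X(-10))*o(-11, 8) = (-104 - 10*(-3 - 10))*(6 - 10*(-11) - 9*8) = (-104 - 10*(-13))*(6 + 110 - 72) = (-104 + 130)*44 = 26*44 = 1144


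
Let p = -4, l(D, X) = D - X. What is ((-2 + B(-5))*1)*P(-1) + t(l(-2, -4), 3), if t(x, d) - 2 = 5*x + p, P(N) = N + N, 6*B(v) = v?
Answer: 41/3 ≈ 13.667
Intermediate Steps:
B(v) = v/6
P(N) = 2*N
t(x, d) = -2 + 5*x (t(x, d) = 2 + (5*x - 4) = 2 + (-4 + 5*x) = -2 + 5*x)
((-2 + B(-5))*1)*P(-1) + t(l(-2, -4), 3) = ((-2 + (1/6)*(-5))*1)*(2*(-1)) + (-2 + 5*(-2 - 1*(-4))) = ((-2 - 5/6)*1)*(-2) + (-2 + 5*(-2 + 4)) = -17/6*1*(-2) + (-2 + 5*2) = -17/6*(-2) + (-2 + 10) = 17/3 + 8 = 41/3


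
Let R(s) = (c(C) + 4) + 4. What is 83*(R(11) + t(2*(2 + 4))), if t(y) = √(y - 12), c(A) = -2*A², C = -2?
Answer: 0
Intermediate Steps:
t(y) = √(-12 + y)
R(s) = 0 (R(s) = (-2*(-2)² + 4) + 4 = (-2*4 + 4) + 4 = (-8 + 4) + 4 = -4 + 4 = 0)
83*(R(11) + t(2*(2 + 4))) = 83*(0 + √(-12 + 2*(2 + 4))) = 83*(0 + √(-12 + 2*6)) = 83*(0 + √(-12 + 12)) = 83*(0 + √0) = 83*(0 + 0) = 83*0 = 0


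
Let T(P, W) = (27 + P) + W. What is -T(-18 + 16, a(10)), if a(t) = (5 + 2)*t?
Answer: -95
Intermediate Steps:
a(t) = 7*t
T(P, W) = 27 + P + W
-T(-18 + 16, a(10)) = -(27 + (-18 + 16) + 7*10) = -(27 - 2 + 70) = -1*95 = -95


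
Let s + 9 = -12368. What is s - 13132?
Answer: -25509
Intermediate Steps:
s = -12377 (s = -9 - 12368 = -12377)
s - 13132 = -12377 - 13132 = -25509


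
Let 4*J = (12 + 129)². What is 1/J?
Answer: 4/19881 ≈ 0.00020120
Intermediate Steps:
J = 19881/4 (J = (12 + 129)²/4 = (¼)*141² = (¼)*19881 = 19881/4 ≈ 4970.3)
1/J = 1/(19881/4) = 4/19881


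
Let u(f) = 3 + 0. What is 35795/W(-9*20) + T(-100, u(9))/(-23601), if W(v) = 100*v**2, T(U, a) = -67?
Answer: 70791853/5097816000 ≈ 0.013887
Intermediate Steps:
u(f) = 3
35795/W(-9*20) + T(-100, u(9))/(-23601) = 35795/((100*(-9*20)**2)) - 67/(-23601) = 35795/((100*(-180)**2)) - 67*(-1/23601) = 35795/((100*32400)) + 67/23601 = 35795/3240000 + 67/23601 = 35795*(1/3240000) + 67/23601 = 7159/648000 + 67/23601 = 70791853/5097816000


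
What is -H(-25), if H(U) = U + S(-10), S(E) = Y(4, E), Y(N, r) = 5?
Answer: 20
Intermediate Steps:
S(E) = 5
H(U) = 5 + U (H(U) = U + 5 = 5 + U)
-H(-25) = -(5 - 25) = -1*(-20) = 20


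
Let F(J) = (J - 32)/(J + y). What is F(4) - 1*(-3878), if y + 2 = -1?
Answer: 3850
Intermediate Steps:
y = -3 (y = -2 - 1 = -3)
F(J) = (-32 + J)/(-3 + J) (F(J) = (J - 32)/(J - 3) = (-32 + J)/(-3 + J))
F(4) - 1*(-3878) = (-32 + 4)/(-3 + 4) - 1*(-3878) = -28/1 + 3878 = 1*(-28) + 3878 = -28 + 3878 = 3850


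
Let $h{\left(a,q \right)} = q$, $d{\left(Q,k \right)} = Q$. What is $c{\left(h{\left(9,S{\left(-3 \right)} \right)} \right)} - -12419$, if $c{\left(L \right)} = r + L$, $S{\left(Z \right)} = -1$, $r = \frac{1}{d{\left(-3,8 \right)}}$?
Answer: $\frac{37253}{3} \approx 12418.0$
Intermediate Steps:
$r = - \frac{1}{3}$ ($r = \frac{1}{-3} = - \frac{1}{3} \approx -0.33333$)
$c{\left(L \right)} = - \frac{1}{3} + L$
$c{\left(h{\left(9,S{\left(-3 \right)} \right)} \right)} - -12419 = \left(- \frac{1}{3} - 1\right) - -12419 = - \frac{4}{3} + 12419 = \frac{37253}{3}$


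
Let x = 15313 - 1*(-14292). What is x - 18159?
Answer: 11446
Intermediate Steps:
x = 29605 (x = 15313 + 14292 = 29605)
x - 18159 = 29605 - 18159 = 11446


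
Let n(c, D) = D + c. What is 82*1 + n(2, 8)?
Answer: 92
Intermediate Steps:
82*1 + n(2, 8) = 82*1 + (8 + 2) = 82 + 10 = 92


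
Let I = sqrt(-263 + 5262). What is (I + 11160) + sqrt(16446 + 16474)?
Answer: 11160 + sqrt(4999) + 2*sqrt(8230) ≈ 11412.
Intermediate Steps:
I = sqrt(4999) ≈ 70.704
(I + 11160) + sqrt(16446 + 16474) = (sqrt(4999) + 11160) + sqrt(16446 + 16474) = (11160 + sqrt(4999)) + sqrt(32920) = (11160 + sqrt(4999)) + 2*sqrt(8230) = 11160 + sqrt(4999) + 2*sqrt(8230)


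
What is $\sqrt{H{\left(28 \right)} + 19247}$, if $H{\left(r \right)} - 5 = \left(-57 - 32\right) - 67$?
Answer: $2 \sqrt{4774} \approx 138.19$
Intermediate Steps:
$H{\left(r \right)} = -151$ ($H{\left(r \right)} = 5 - 156 = -151$)
$\sqrt{H{\left(28 \right)} + 19247} = \sqrt{-151 + 19247} = \sqrt{19096} = 2 \sqrt{4774}$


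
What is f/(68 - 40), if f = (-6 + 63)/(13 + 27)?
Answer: 57/1120 ≈ 0.050893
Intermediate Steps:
f = 57/40 ≈ 1.4250
f/(68 - 40) = (57/40)/(68 - 40) = (57/40)/28 = (1/28)*(57/40) = 57/1120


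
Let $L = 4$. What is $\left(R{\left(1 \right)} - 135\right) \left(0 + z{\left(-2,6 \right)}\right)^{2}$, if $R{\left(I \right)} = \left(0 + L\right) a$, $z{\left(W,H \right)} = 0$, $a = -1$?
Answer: $0$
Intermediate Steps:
$R{\left(I \right)} = -4$ ($R{\left(I \right)} = \left(0 + 4\right) \left(-1\right) = 4 \left(-1\right) = -4$)
$\left(R{\left(1 \right)} - 135\right) \left(0 + z{\left(-2,6 \right)}\right)^{2} = \left(-4 - 135\right) \left(0 + 0\right)^{2} = - 139 \cdot 0^{2} = \left(-139\right) 0 = 0$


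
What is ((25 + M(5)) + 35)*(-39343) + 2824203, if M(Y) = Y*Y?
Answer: -519952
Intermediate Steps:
M(Y) = Y²
((25 + M(5)) + 35)*(-39343) + 2824203 = ((25 + 5²) + 35)*(-39343) + 2824203 = ((25 + 25) + 35)*(-39343) + 2824203 = (50 + 35)*(-39343) + 2824203 = 85*(-39343) + 2824203 = -3344155 + 2824203 = -519952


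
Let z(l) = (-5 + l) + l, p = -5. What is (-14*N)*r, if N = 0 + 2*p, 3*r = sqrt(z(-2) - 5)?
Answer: 140*I*sqrt(14)/3 ≈ 174.61*I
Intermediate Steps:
z(l) = -5 + 2*l
r = I*sqrt(14)/3 (r = sqrt((-5 + 2*(-2)) - 5)/3 = sqrt((-5 - 4) - 5)/3 = sqrt(-9 - 5)/3 = sqrt(-14)/3 = (I*sqrt(14))/3 = I*sqrt(14)/3 ≈ 1.2472*I)
N = -10 (N = 0 + 2*(-5) = 0 - 10 = -10)
(-14*N)*r = (-14*(-10))*(I*sqrt(14)/3) = 140*(I*sqrt(14)/3) = 140*I*sqrt(14)/3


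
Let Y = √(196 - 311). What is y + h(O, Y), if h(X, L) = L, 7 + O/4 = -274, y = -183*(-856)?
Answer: 156648 + I*√115 ≈ 1.5665e+5 + 10.724*I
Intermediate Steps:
y = 156648
O = -1124 (O = -28 + 4*(-274) = -28 - 1096 = -1124)
Y = I*√115 (Y = √(-115) = I*√115 ≈ 10.724*I)
y + h(O, Y) = 156648 + I*√115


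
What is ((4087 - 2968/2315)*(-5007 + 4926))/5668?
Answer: -766133397/13121420 ≈ -58.388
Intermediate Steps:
((4087 - 2968/2315)*(-5007 + 4926))/5668 = ((4087 - 2968*1/2315)*(-81))*(1/5668) = ((4087 - 2968/2315)*(-81))*(1/5668) = ((9458437/2315)*(-81))*(1/5668) = -766133397/2315*1/5668 = -766133397/13121420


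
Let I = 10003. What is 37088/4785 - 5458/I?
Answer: 344874734/47864355 ≈ 7.2053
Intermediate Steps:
37088/4785 - 5458/I = 37088/4785 - 5458/10003 = 344874734/47864355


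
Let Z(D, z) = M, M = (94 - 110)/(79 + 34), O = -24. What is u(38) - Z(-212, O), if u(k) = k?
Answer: 4310/113 ≈ 38.142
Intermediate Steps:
M = -16/113 ≈ -0.14159
Z(D, z) = -16/113
u(38) - Z(-212, O) = 38 - 1*(-16/113) = 38 + 16/113 = 4310/113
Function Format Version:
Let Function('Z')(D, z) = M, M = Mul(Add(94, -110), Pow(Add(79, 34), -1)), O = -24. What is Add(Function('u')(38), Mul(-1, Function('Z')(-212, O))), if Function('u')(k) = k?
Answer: Rational(4310, 113) ≈ 38.142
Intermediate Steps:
M = Rational(-16, 113) (M = Mul(-16, Pow(113, -1)) = Mul(-16, Rational(1, 113)) = Rational(-16, 113) ≈ -0.14159)
Function('Z')(D, z) = Rational(-16, 113)
Add(Function('u')(38), Mul(-1, Function('Z')(-212, O))) = Add(38, Mul(-1, Rational(-16, 113))) = Add(38, Rational(16, 113)) = Rational(4310, 113)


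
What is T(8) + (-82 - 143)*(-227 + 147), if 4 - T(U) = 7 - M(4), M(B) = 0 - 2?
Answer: 17995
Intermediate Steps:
M(B) = -2
T(U) = -5 (T(U) = 4 - (7 - 1*(-2)) = 4 - (7 + 2) = 4 - 1*9 = 4 - 9 = -5)
T(8) + (-82 - 143)*(-227 + 147) = -5 + (-82 - 143)*(-227 + 147) = -5 - 225*(-80) = -5 + 18000 = 17995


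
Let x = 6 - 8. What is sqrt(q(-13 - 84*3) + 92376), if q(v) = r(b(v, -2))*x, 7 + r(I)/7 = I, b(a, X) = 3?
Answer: 4*sqrt(5777) ≈ 304.03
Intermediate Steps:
r(I) = -49 + 7*I
x = -2
q(v) = 56 (q(v) = (-49 + 7*3)*(-2) = (-49 + 21)*(-2) = -28*(-2) = 56)
sqrt(q(-13 - 84*3) + 92376) = sqrt(56 + 92376) = sqrt(92432) = 4*sqrt(5777)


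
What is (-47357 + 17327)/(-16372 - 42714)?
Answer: 15015/29543 ≈ 0.50824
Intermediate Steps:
(-47357 + 17327)/(-16372 - 42714) = -30030/(-59086) = -30030*(-1/59086) = 15015/29543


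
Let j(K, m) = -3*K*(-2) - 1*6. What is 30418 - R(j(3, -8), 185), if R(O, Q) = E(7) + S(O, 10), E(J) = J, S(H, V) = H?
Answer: 30399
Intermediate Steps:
j(K, m) = -6 + 6*K (j(K, m) = 6*K - 6 = -6 + 6*K)
R(O, Q) = 7 + O
30418 - R(j(3, -8), 185) = 30418 - (7 + (-6 + 6*3)) = 30418 - (7 + (-6 + 18)) = 30418 - (7 + 12) = 30418 - 1*19 = 30418 - 19 = 30399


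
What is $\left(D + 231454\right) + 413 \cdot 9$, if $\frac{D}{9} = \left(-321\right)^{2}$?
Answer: $1162540$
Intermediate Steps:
$D = 927369$ ($D = 9 \left(-321\right)^{2} = 9 \cdot 103041 = 927369$)
$\left(D + 231454\right) + 413 \cdot 9 = \left(927369 + 231454\right) + 413 \cdot 9 = 1158823 + 3717 = 1162540$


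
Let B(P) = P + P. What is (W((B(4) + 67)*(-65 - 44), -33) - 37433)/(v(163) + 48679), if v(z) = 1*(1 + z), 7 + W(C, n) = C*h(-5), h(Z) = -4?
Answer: -1580/16281 ≈ -0.097046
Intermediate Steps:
B(P) = 2*P
W(C, n) = -7 - 4*C (W(C, n) = -7 + C*(-4) = -7 - 4*C)
v(z) = 1 + z
(W((B(4) + 67)*(-65 - 44), -33) - 37433)/(v(163) + 48679) = ((-7 - 4*(2*4 + 67)*(-65 - 44)) - 37433)/((1 + 163) + 48679) = ((-7 - 4*(8 + 67)*(-109)) - 37433)/(164 + 48679) = ((-7 - 300*(-109)) - 37433)/48843 = ((-7 - 4*(-8175)) - 37433)*(1/48843) = ((-7 + 32700) - 37433)*(1/48843) = (32693 - 37433)*(1/48843) = -4740*1/48843 = -1580/16281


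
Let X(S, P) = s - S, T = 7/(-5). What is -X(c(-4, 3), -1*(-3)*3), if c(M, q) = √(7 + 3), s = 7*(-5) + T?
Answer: 182/5 + √10 ≈ 39.562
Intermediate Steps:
T = -7/5 (T = 7*(-⅕) = -7/5 ≈ -1.4000)
s = -182/5 (s = 7*(-5) - 7/5 = -35 - 7/5 = -182/5 ≈ -36.400)
c(M, q) = √10
X(S, P) = -182/5 - S
-X(c(-4, 3), -1*(-3)*3) = -(-182/5 - √10) = 182/5 + √10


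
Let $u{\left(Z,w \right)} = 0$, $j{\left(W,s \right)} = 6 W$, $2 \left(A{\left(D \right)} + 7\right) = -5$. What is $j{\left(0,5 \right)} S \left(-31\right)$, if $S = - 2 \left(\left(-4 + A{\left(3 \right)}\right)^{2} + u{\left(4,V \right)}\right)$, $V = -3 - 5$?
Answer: $0$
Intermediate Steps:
$A{\left(D \right)} = - \frac{19}{2}$ ($A{\left(D \right)} = -7 + \frac{1}{2} \left(-5\right) = -7 - \frac{5}{2} = - \frac{19}{2}$)
$V = -8$
$S = - \frac{729}{2}$ ($S = - 2 \left(\left(-4 - \frac{19}{2}\right)^{2} + 0\right) = - 2 \left(\left(- \frac{27}{2}\right)^{2} + 0\right) = - 2 \left(\frac{729}{4} + 0\right) = \left(-2\right) \frac{729}{4} = - \frac{729}{2} \approx -364.5$)
$j{\left(0,5 \right)} S \left(-31\right) = 6 \cdot 0 \left(- \frac{729}{2}\right) \left(-31\right) = 0 \left(- \frac{729}{2}\right) \left(-31\right) = 0 \left(-31\right) = 0$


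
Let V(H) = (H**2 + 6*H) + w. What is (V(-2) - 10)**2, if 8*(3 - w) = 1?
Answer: 14641/64 ≈ 228.77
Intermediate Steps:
w = 23/8 (w = 3 - 1/8*1 = 3 - 1/8 = 23/8 ≈ 2.8750)
V(H) = 23/8 + H**2 + 6*H (V(H) = (H**2 + 6*H) + 23/8 = 23/8 + H**2 + 6*H)
(V(-2) - 10)**2 = ((23/8 + (-2)**2 + 6*(-2)) - 10)**2 = ((23/8 + 4 - 12) - 10)**2 = (-41/8 - 10)**2 = (-121/8)**2 = 14641/64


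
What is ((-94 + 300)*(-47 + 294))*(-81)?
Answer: -4121442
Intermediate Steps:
((-94 + 300)*(-47 + 294))*(-81) = (206*247)*(-81) = 50882*(-81) = -4121442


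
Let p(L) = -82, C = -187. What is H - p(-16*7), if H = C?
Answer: -105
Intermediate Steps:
H = -187
H - p(-16*7) = -187 - 1*(-82) = -187 + 82 = -105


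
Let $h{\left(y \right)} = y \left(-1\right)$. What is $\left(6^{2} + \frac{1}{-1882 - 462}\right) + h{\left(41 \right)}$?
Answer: $- \frac{11721}{2344} \approx -5.0004$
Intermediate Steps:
$h{\left(y \right)} = - y$
$\left(6^{2} + \frac{1}{-1882 - 462}\right) + h{\left(41 \right)} = \left(6^{2} + \frac{1}{-1882 - 462}\right) - 41 = \left(36 + \frac{1}{-1882 - 462}\right) - 41 = \left(36 + \frac{1}{-2344}\right) - 41 = \left(36 - \frac{1}{2344}\right) - 41 = \frac{84383}{2344} - 41 = - \frac{11721}{2344}$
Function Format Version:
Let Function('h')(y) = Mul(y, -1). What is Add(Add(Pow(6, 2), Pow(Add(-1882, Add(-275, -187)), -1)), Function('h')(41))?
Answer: Rational(-11721, 2344) ≈ -5.0004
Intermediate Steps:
Function('h')(y) = Mul(-1, y)
Add(Add(Pow(6, 2), Pow(Add(-1882, Add(-275, -187)), -1)), Function('h')(41)) = Add(Add(Pow(6, 2), Pow(Add(-1882, Add(-275, -187)), -1)), Mul(-1, 41)) = Add(Add(36, Pow(Add(-1882, -462), -1)), -41) = Add(Add(36, Pow(-2344, -1)), -41) = Add(Add(36, Rational(-1, 2344)), -41) = Add(Rational(84383, 2344), -41) = Rational(-11721, 2344)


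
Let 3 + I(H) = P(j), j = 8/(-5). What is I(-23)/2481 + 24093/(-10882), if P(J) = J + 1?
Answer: -99689847/44997070 ≈ -2.2155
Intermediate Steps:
j = -8/5 (j = 8*(-⅕) = -8/5 ≈ -1.6000)
P(J) = 1 + J
I(H) = -18/5 (I(H) = -3 + (1 - 8/5) = -3 - ⅗ = -18/5)
I(-23)/2481 + 24093/(-10882) = -18/5/2481 + 24093/(-10882) = -18/5*1/2481 + 24093*(-1/10882) = -6/4135 - 24093/10882 = -99689847/44997070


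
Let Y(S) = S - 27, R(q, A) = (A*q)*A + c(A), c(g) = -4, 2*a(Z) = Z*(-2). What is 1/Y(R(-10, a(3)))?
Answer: -1/121 ≈ -0.0082645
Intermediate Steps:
a(Z) = -Z (a(Z) = (Z*(-2))/2 = (-2*Z)/2 = -Z)
R(q, A) = -4 + q*A**2 (R(q, A) = (A*q)*A - 4 = q*A**2 - 4 = -4 + q*A**2)
Y(S) = -27 + S
1/Y(R(-10, a(3))) = 1/(-27 + (-4 - 10*(-1*3)**2)) = 1/(-27 + (-4 - 10*(-3)**2)) = 1/(-27 + (-4 - 10*9)) = 1/(-27 + (-4 - 90)) = 1/(-27 - 94) = 1/(-121) = -1/121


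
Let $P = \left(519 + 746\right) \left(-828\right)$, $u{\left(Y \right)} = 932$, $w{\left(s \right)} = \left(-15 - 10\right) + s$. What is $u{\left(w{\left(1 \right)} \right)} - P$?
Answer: $1048352$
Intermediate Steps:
$w{\left(s \right)} = -25 + s$
$P = -1047420$ ($P = 1265 \left(-828\right) = -1047420$)
$u{\left(w{\left(1 \right)} \right)} - P = 932 - -1047420 = 932 + 1047420 = 1048352$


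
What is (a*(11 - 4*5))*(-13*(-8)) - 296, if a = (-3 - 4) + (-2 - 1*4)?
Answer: 11872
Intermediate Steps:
a = -13 (a = -7 + (-2 - 4) = -7 - 6 = -13)
(a*(11 - 4*5))*(-13*(-8)) - 296 = (-13*(11 - 4*5))*(-13*(-8)) - 296 = -13*(11 - 20)*104 - 296 = -13*(-9)*104 - 296 = 117*104 - 296 = 12168 - 296 = 11872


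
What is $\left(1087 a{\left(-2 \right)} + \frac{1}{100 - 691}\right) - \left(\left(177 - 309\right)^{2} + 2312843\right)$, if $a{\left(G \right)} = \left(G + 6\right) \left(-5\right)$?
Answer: $- \frac{1390036138}{591} \approx -2.352 \cdot 10^{6}$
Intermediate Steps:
$a{\left(G \right)} = -30 - 5 G$ ($a{\left(G \right)} = \left(6 + G\right) \left(-5\right) = -30 - 5 G$)
$\left(1087 a{\left(-2 \right)} + \frac{1}{100 - 691}\right) - \left(\left(177 - 309\right)^{2} + 2312843\right) = \left(1087 \left(-30 - -10\right) + \frac{1}{100 - 691}\right) - \left(\left(177 - 309\right)^{2} + 2312843\right) = \left(1087 \left(-30 + 10\right) + \frac{1}{-591}\right) - \left(\left(-132\right)^{2} + 2312843\right) = \left(1087 \left(-20\right) - \frac{1}{591}\right) - \left(17424 + 2312843\right) = \left(-21740 - \frac{1}{591}\right) - 2330267 = - \frac{12848341}{591} - 2330267 = - \frac{1390036138}{591}$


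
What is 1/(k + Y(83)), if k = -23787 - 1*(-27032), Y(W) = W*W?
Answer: 1/10134 ≈ 9.8678e-5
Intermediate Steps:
Y(W) = W**2
k = 3245 (k = -23787 + 27032 = 3245)
1/(k + Y(83)) = 1/(3245 + 83**2) = 1/(3245 + 6889) = 1/10134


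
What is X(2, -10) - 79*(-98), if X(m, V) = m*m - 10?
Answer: 7736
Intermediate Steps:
X(m, V) = -10 + m**2 (X(m, V) = m**2 - 10 = -10 + m**2)
X(2, -10) - 79*(-98) = (-10 + 2**2) - 79*(-98) = (-10 + 4) + 7742 = -6 + 7742 = 7736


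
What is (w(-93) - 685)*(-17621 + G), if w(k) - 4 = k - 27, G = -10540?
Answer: 22556961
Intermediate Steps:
w(k) = -23 + k (w(k) = 4 + (k - 27) = 4 + (-27 + k) = -23 + k)
(w(-93) - 685)*(-17621 + G) = ((-23 - 93) - 685)*(-17621 - 10540) = (-116 - 685)*(-28161) = -801*(-28161) = 22556961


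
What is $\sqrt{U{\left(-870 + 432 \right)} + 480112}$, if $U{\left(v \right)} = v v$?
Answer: $2 \sqrt{167989} \approx 819.73$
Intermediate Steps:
$U{\left(v \right)} = v^{2}$
$\sqrt{U{\left(-870 + 432 \right)} + 480112} = \sqrt{\left(-870 + 432\right)^{2} + 480112} = \sqrt{\left(-438\right)^{2} + 480112} = \sqrt{191844 + 480112} = \sqrt{671956} = 2 \sqrt{167989}$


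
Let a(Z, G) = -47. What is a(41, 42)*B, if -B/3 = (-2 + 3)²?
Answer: 141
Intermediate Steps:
B = -3 (B = -3*(-2 + 3)² = -3*1² = -3*1 = -3)
a(41, 42)*B = -47*(-3) = 141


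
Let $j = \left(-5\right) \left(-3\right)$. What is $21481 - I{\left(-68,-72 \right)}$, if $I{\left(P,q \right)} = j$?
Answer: $21466$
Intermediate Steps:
$j = 15$
$I{\left(P,q \right)} = 15$
$21481 - I{\left(-68,-72 \right)} = 21481 - 15 = 21466$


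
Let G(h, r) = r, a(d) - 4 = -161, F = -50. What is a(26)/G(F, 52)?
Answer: -157/52 ≈ -3.0192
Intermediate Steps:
a(d) = -157 (a(d) = 4 - 161 = -157)
a(26)/G(F, 52) = -157/52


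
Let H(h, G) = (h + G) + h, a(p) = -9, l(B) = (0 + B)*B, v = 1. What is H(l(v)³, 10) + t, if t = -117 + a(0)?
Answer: -114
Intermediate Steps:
l(B) = B² (l(B) = B*B = B²)
H(h, G) = G + 2*h (H(h, G) = (G + h) + h = G + 2*h)
t = -126 (t = -117 - 9 = -126)
H(l(v)³, 10) + t = (10 + 2*(1²)³) - 126 = (10 + 2*1³) - 126 = (10 + 2*1) - 126 = (10 + 2) - 126 = 12 - 126 = -114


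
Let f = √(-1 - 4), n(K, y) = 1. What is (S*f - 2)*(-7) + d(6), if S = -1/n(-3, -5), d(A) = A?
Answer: 20 + 7*I*√5 ≈ 20.0 + 15.652*I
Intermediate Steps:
f = I*√5 (f = √(-5) = I*√5 ≈ 2.2361*I)
S = -1 (S = -1/1 = -1*1 = -1)
(S*f - 2)*(-7) + d(6) = (-I*√5 - 2)*(-7) + 6 = (-2 - I*√5)*(-7) + 6 = (14 + 7*I*√5) + 6 = 20 + 7*I*√5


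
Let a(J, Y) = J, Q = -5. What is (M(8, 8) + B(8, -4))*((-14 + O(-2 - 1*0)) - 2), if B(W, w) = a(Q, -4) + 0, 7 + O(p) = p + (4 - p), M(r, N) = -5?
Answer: 190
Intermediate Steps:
O(p) = -3 (O(p) = -7 + (p + (4 - p)) = -7 + 4 = -3)
B(W, w) = -5 (B(W, w) = -5 + 0 = -5)
(M(8, 8) + B(8, -4))*((-14 + O(-2 - 1*0)) - 2) = (-5 - 5)*((-14 - 3) - 2) = -10*(-17 - 2) = -10*(-19) = 190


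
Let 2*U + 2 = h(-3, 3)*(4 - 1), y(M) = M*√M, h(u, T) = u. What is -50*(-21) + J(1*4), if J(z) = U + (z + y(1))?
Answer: 2099/2 ≈ 1049.5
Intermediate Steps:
y(M) = M^(3/2)
U = -11/2 (U = -1 + (-3*(4 - 1))/2 = -1 + (-3*3)/2 = -1 + (½)*(-9) = -1 - 9/2 = -11/2 ≈ -5.5000)
J(z) = -9/2 + z (J(z) = -11/2 + (z + 1^(3/2)) = -11/2 + (z + 1) = -11/2 + (1 + z) = -9/2 + z)
-50*(-21) + J(1*4) = -50*(-21) + (-9/2 + 1*4) = 1050 + (-9/2 + 4) = 1050 - ½ = 2099/2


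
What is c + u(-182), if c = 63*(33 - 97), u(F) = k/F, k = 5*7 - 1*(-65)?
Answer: -366962/91 ≈ -4032.6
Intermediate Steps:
k = 100 (k = 35 + 65 = 100)
u(F) = 100/F
c = -4032 (c = 63*(-64) = -4032)
c + u(-182) = -4032 + 100/(-182) = -4032 + 100*(-1/182) = -4032 - 50/91 = -366962/91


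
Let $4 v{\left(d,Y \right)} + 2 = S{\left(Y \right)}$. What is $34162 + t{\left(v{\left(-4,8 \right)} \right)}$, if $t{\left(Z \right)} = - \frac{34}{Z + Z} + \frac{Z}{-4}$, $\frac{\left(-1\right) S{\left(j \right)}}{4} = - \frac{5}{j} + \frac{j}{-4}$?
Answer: $\frac{1092911}{32} \approx 34154.0$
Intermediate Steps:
$S{\left(j \right)} = j + \frac{20}{j}$ ($S{\left(j \right)} = - 4 \left(- \frac{5}{j} + \frac{j}{-4}\right) = - 4 \left(- \frac{5}{j} + j \left(- \frac{1}{4}\right)\right) = - 4 \left(- \frac{5}{j} - \frac{j}{4}\right) = j + \frac{20}{j}$)
$v{\left(d,Y \right)} = - \frac{1}{2} + \frac{5}{Y} + \frac{Y}{4}$ ($v{\left(d,Y \right)} = - \frac{1}{2} + \frac{Y + \frac{20}{Y}}{4} = - \frac{1}{2} + \left(\frac{5}{Y} + \frac{Y}{4}\right) = - \frac{1}{2} + \frac{5}{Y} + \frac{Y}{4}$)
$t{\left(Z \right)} = - \frac{17}{Z} - \frac{Z}{4}$ ($t{\left(Z \right)} = - \frac{34}{2 Z} + Z \left(- \frac{1}{4}\right) = - 34 \frac{1}{2 Z} - \frac{Z}{4} = - \frac{17}{Z} - \frac{Z}{4}$)
$34162 + t{\left(v{\left(-4,8 \right)} \right)} = 34162 - \left(\frac{17}{- \frac{1}{2} + \frac{5}{8} + \frac{1}{4} \cdot 8} + \frac{- \frac{1}{2} + \frac{5}{8} + \frac{1}{4} \cdot 8}{4}\right) = 34162 - \left(\frac{17}{- \frac{1}{2} + 5 \cdot \frac{1}{8} + 2} + \frac{- \frac{1}{2} + 5 \cdot \frac{1}{8} + 2}{4}\right) = 34162 - \left(\frac{17}{- \frac{1}{2} + \frac{5}{8} + 2} + \frac{- \frac{1}{2} + \frac{5}{8} + 2}{4}\right) = 34162 - \left(\frac{17}{32} + \frac{17}{\frac{17}{8}}\right) = 34162 - \frac{273}{32} = \frac{1092911}{32}$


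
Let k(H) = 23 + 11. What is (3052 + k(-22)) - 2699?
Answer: 387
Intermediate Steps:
k(H) = 34
(3052 + k(-22)) - 2699 = (3052 + 34) - 2699 = 3086 - 2699 = 387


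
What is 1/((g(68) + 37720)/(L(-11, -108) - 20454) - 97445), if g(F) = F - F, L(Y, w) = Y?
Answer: -4093/398849929 ≈ -1.0262e-5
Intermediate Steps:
g(F) = 0
1/((g(68) + 37720)/(L(-11, -108) - 20454) - 97445) = 1/((0 + 37720)/(-11 - 20454) - 97445) = 1/(37720/(-20465) - 97445) = 1/(37720*(-1/20465) - 97445) = 1/(-7544/4093 - 97445) = 1/(-398849929/4093) = -4093/398849929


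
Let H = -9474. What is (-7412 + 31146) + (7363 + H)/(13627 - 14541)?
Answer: 21694987/914 ≈ 23736.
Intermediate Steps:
(-7412 + 31146) + (7363 + H)/(13627 - 14541) = (-7412 + 31146) + (7363 - 9474)/(13627 - 14541) = 23734 - 2111/(-914) = 23734 - 2111*(-1/914) = 23734 + 2111/914 = 21694987/914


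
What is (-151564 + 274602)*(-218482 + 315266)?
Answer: 11908109792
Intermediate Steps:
(-151564 + 274602)*(-218482 + 315266) = 123038*96784 = 11908109792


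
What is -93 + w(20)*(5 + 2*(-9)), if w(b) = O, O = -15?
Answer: 102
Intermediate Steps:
w(b) = -15
-93 + w(20)*(5 + 2*(-9)) = -93 - 15*(5 + 2*(-9)) = -93 - 15*(5 - 18) = -93 - 15*(-13) = -93 + 195 = 102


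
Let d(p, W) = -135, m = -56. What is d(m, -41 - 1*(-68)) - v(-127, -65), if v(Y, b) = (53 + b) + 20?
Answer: -143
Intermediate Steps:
v(Y, b) = 73 + b
d(m, -41 - 1*(-68)) - v(-127, -65) = -135 - (73 - 65) = -135 - 1*8 = -135 - 8 = -143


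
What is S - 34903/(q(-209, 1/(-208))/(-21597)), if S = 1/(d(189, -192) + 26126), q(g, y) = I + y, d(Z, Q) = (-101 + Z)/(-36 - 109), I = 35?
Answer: 593950642756564351/27574176778 ≈ 2.1540e+7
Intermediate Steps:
d(Z, Q) = 101/145 - Z/145 (d(Z, Q) = (-101 + Z)/(-145) = (-101 + Z)*(-1/145) = 101/145 - Z/145)
q(g, y) = 35 + y
S = 145/3788182 (S = 1/((101/145 - 1/145*189) + 26126) = 1/((101/145 - 189/145) + 26126) = 1/(-88/145 + 26126) = 1/(3788182/145) = 145/3788182 ≈ 3.8277e-5)
S - 34903/(q(-209, 1/(-208))/(-21597)) = 145/3788182 - 34903/((35 + 1/(-208))/(-21597)) = 145/3788182 - 34903/((35 - 1/208)*(-1/21597)) = 145/3788182 - 34903/((7279/208)*(-1/21597)) = 145/3788182 - 34903/(-7279/4492176) = 145/3788182 - 34903*(-4492176)/7279 = 145/3788182 - 1*(-156790418928/7279) = 145/3788182 + 156790418928/7279 = 593950642756564351/27574176778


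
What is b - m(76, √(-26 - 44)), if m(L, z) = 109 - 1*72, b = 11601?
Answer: 11564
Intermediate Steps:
m(L, z) = 37 (m(L, z) = 109 - 72 = 37)
b - m(76, √(-26 - 44)) = 11601 - 1*37 = 11601 - 37 = 11564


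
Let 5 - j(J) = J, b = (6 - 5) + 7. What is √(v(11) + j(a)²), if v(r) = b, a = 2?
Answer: √17 ≈ 4.1231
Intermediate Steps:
b = 8 (b = 1 + 7 = 8)
j(J) = 5 - J
v(r) = 8
√(v(11) + j(a)²) = √(8 + (5 - 1*2)²) = √(8 + (5 - 2)²) = √(8 + 3²) = √(8 + 9) = √17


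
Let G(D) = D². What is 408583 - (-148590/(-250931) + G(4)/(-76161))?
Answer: 7808482094664359/19111155891 ≈ 4.0858e+5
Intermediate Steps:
408583 - (-148590/(-250931) + G(4)/(-76161)) = 408583 - (-148590/(-250931) + 4²/(-76161)) = 408583 - (-148590*(-1/250931) + 16*(-1/76161)) = 408583 - (148590/250931 - 16/76161) = 408583 - 1*11312748094/19111155891 = 408583 - 11312748094/19111155891 = 7808482094664359/19111155891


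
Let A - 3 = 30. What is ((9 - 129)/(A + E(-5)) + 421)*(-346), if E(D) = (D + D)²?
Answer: -19332058/133 ≈ -1.4535e+5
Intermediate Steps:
A = 33 (A = 3 + 30 = 33)
E(D) = 4*D² (E(D) = (2*D)² = 4*D²)
((9 - 129)/(A + E(-5)) + 421)*(-346) = ((9 - 129)/(33 + 4*(-5)²) + 421)*(-346) = (-120/(33 + 4*25) + 421)*(-346) = (-120/(33 + 100) + 421)*(-346) = (-120/133 + 421)*(-346) = (55873/133)*(-346) = -19332058/133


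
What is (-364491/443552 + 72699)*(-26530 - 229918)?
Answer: -258414814768998/13861 ≈ -1.8643e+10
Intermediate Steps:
(-364491/443552 + 72699)*(-26530 - 229918) = (-364491*1/443552 + 72699)*(-256448) = (-364491/443552 + 72699)*(-256448) = (32245422357/443552)*(-256448) = -258414814768998/13861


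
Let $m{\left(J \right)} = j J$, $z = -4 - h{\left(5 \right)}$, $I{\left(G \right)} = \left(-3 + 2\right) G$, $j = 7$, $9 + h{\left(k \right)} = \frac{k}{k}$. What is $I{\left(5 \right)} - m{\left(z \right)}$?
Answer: $-33$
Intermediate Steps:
$h{\left(k \right)} = -8$ ($h{\left(k \right)} = -9 + \frac{k}{k} = -9 + 1 = -8$)
$I{\left(G \right)} = - G$
$z = 4$ ($z = -4 - -8 = -4 + 8 = 4$)
$m{\left(J \right)} = 7 J$
$I{\left(5 \right)} - m{\left(z \right)} = \left(-1\right) 5 - 7 \cdot 4 = -5 - 28 = -33$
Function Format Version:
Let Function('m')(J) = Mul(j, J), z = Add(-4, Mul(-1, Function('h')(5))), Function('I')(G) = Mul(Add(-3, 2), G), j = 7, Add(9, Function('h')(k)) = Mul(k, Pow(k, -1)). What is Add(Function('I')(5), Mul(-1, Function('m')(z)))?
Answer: -33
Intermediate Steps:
Function('h')(k) = -8 (Function('h')(k) = Add(-9, Mul(k, Pow(k, -1))) = Add(-9, 1) = -8)
Function('I')(G) = Mul(-1, G)
z = 4 (z = Add(-4, Mul(-1, -8)) = Add(-4, 8) = 4)
Function('m')(J) = Mul(7, J)
Add(Function('I')(5), Mul(-1, Function('m')(z))) = Add(Mul(-1, 5), Mul(-1, Mul(7, 4))) = Add(-5, Mul(-1, 28)) = Add(-5, -28) = -33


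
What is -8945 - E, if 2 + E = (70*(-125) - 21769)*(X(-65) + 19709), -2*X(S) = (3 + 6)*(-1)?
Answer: 1203254727/2 ≈ 6.0163e+8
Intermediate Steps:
X(S) = 9/2 (X(S) = -(3 + 6)*(-1)/2 = -9*(-1)/2 = -½*(-9) = 9/2)
E = -1203272617/2 (E = -2 + (70*(-125) - 21769)*(9/2 + 19709) = -2 + (-8750 - 21769)*(39427/2) = -2 - 30519*39427/2 = -2 - 1203272613/2 = -1203272617/2 ≈ -6.0164e+8)
-8945 - E = -8945 - 1*(-1203272617/2) = -8945 + 1203272617/2 = 1203254727/2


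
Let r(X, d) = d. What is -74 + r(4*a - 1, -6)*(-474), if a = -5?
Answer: 2770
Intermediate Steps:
-74 + r(4*a - 1, -6)*(-474) = -74 - 6*(-474) = -74 + 2844 = 2770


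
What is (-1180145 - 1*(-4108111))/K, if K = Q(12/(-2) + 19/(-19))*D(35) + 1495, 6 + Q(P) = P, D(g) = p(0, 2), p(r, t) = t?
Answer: 2927966/1469 ≈ 1993.2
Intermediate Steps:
D(g) = 2
Q(P) = -6 + P
K = 1469 (K = (-6 + (12/(-2) + 19/(-19)))*2 + 1495 = (-6 + (12*(-1/2) + 19*(-1/19)))*2 + 1495 = (-6 + (-6 - 1))*2 + 1495 = (-6 - 7)*2 + 1495 = -13*2 + 1495 = -26 + 1495 = 1469)
(-1180145 - 1*(-4108111))/K = (-1180145 - 1*(-4108111))/1469 = (-1180145 + 4108111)*(1/1469) = 2927966*(1/1469) = 2927966/1469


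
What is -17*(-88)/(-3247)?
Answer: -88/191 ≈ -0.46073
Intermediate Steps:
-17*(-88)/(-3247) = 1496*(-1/3247) = -88/191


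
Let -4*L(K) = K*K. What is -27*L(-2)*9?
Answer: 243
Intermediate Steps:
L(K) = -K²/4 (L(K) = -K*K/4 = -K²/4)
-27*L(-2)*9 = -(-27)*(-2)²/4*9 = -(-27)*4/4*9 = -27*(-1)*9 = 27*9 = 243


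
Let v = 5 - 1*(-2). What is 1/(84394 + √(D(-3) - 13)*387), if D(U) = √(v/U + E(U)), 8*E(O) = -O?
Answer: 2/(168788 + 129*√3*√(-156 + I*√282)) ≈ 1.1835e-5 - 1.9579e-7*I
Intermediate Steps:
E(O) = -O/8 (E(O) = (-O)/8 = -O/8)
v = 7 (v = 5 + 2 = 7)
D(U) = √(7/U - U/8)
1/(84394 + √(D(-3) - 13)*387) = 1/(84394 + √(√(-2*(-3) + 112/(-3))/4 - 13)*387) = 1/(84394 + √(√(6 + 112*(-⅓))/4 - 13)*387) = 1/(84394 + √(√(6 - 112/3)/4 - 13)*387) = 1/(84394 + √(√(-94/3)/4 - 13)*387) = 1/(84394 + √((I*√282/3)/4 - 13)*387) = 1/(84394 + √(I*√282/12 - 13)*387) = 1/(84394 + √(-13 + I*√282/12)*387) = 1/(84394 + 387*√(-13 + I*√282/12))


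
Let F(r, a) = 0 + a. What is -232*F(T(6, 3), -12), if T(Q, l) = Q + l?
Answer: 2784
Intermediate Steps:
F(r, a) = a
-232*F(T(6, 3), -12) = -232*(-12) = 2784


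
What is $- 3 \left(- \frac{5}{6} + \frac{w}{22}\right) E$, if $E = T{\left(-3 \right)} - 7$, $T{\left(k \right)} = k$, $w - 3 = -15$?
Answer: $- \frac{455}{11} \approx -41.364$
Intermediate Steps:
$w = -12$ ($w = 3 - 15 = -12$)
$E = -10$ ($E = -3 - 7 = -10$)
$- 3 \left(- \frac{5}{6} + \frac{w}{22}\right) E = - 3 \left(- \frac{5}{6} - \frac{12}{22}\right) \left(-10\right) = - 3 \left(\left(-5\right) \frac{1}{6} - \frac{6}{11}\right) \left(-10\right) = - 3 \left(- \frac{5}{6} - \frac{6}{11}\right) \left(-10\right) = \left(-3\right) \left(- \frac{91}{66}\right) \left(-10\right) = \frac{91}{22} \left(-10\right) = - \frac{455}{11}$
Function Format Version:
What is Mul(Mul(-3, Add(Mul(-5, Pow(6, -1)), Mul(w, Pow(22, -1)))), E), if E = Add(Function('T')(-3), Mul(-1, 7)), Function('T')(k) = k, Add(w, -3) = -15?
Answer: Rational(-455, 11) ≈ -41.364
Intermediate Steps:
w = -12 (w = Add(3, -15) = -12)
E = -10 (E = Add(-3, Mul(-1, 7)) = Add(-3, -7) = -10)
Mul(Mul(-3, Add(Mul(-5, Pow(6, -1)), Mul(w, Pow(22, -1)))), E) = Mul(Mul(-3, Add(Mul(-5, Pow(6, -1)), Mul(-12, Pow(22, -1)))), -10) = Mul(Mul(-3, Add(Mul(-5, Rational(1, 6)), Mul(-12, Rational(1, 22)))), -10) = Mul(Mul(-3, Add(Rational(-5, 6), Rational(-6, 11))), -10) = Mul(Mul(-3, Rational(-91, 66)), -10) = Mul(Rational(91, 22), -10) = Rational(-455, 11)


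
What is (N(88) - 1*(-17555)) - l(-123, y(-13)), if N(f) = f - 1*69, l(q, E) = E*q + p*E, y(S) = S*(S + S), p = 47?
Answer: 43262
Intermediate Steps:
y(S) = 2*S² (y(S) = S*(2*S) = 2*S²)
l(q, E) = 47*E + E*q (l(q, E) = E*q + 47*E = 47*E + E*q)
N(f) = -69 + f (N(f) = f - 69 = -69 + f)
(N(88) - 1*(-17555)) - l(-123, y(-13)) = ((-69 + 88) - 1*(-17555)) - 2*(-13)²*(47 - 123) = (19 + 17555) - 2*169*(-76) = 17574 - 338*(-76) = 17574 - 1*(-25688) = 17574 + 25688 = 43262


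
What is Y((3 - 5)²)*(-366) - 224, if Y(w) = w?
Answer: -1688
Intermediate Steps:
Y((3 - 5)²)*(-366) - 224 = (3 - 5)²*(-366) - 224 = (-2)²*(-366) - 224 = 4*(-366) - 224 = -1464 - 224 = -1688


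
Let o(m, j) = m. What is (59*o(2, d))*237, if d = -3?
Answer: 27966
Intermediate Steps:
(59*o(2, d))*237 = (59*2)*237 = 118*237 = 27966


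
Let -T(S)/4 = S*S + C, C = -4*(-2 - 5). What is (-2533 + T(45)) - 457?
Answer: -11202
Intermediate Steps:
C = 28 (C = -4*(-7) = 28)
T(S) = -112 - 4*S² (T(S) = -4*(S*S + 28) = -4*(S² + 28) = -4*(28 + S²) = -112 - 4*S²)
(-2533 + T(45)) - 457 = (-2533 + (-112 - 4*45²)) - 457 = (-2533 + (-112 - 4*2025)) - 457 = (-2533 + (-112 - 8100)) - 457 = (-2533 - 8212) - 457 = -10745 - 457 = -11202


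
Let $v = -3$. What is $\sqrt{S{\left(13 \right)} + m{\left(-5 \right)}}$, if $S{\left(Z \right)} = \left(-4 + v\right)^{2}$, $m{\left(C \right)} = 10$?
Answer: $\sqrt{59} \approx 7.6811$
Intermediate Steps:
$S{\left(Z \right)} = 49$ ($S{\left(Z \right)} = \left(-4 - 3\right)^{2} = \left(-7\right)^{2} = 49$)
$\sqrt{S{\left(13 \right)} + m{\left(-5 \right)}} = \sqrt{49 + 10} = \sqrt{59}$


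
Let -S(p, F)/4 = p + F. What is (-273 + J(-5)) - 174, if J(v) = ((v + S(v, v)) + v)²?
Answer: 453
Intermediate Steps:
S(p, F) = -4*F - 4*p (S(p, F) = -4*(p + F) = -4*(F + p) = -4*F - 4*p)
J(v) = 36*v² (J(v) = ((v + (-4*v - 4*v)) + v)² = ((v - 8*v) + v)² = (-7*v + v)² = (-6*v)² = 36*v²)
(-273 + J(-5)) - 174 = (-273 + 36*(-5)²) - 174 = (-273 + 36*25) - 174 = (-273 + 900) - 174 = 627 - 174 = 453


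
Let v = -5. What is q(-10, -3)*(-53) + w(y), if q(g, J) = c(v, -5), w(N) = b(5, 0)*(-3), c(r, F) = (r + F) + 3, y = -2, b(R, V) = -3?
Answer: 380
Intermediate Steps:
c(r, F) = 3 + F + r (c(r, F) = (F + r) + 3 = 3 + F + r)
w(N) = 9 (w(N) = -3*(-3) = 9)
q(g, J) = -7 (q(g, J) = 3 - 5 - 5 = -7)
q(-10, -3)*(-53) + w(y) = -7*(-53) + 9 = 371 + 9 = 380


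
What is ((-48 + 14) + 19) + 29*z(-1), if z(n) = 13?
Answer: 362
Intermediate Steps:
((-48 + 14) + 19) + 29*z(-1) = ((-48 + 14) + 19) + 29*13 = (-34 + 19) + 377 = -15 + 377 = 362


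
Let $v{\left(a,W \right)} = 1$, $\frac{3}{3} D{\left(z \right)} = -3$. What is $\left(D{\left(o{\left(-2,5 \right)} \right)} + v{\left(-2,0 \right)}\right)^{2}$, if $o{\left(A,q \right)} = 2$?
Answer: $4$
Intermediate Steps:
$D{\left(z \right)} = -3$
$\left(D{\left(o{\left(-2,5 \right)} \right)} + v{\left(-2,0 \right)}\right)^{2} = \left(-3 + 1\right)^{2} = \left(-2\right)^{2} = 4$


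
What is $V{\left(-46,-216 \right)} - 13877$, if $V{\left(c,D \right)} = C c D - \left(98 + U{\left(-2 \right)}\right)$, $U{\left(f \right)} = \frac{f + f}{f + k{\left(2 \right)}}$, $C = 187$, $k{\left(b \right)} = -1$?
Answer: $\frac{5532167}{3} \approx 1.8441 \cdot 10^{6}$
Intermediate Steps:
$U{\left(f \right)} = \frac{2 f}{-1 + f}$ ($U{\left(f \right)} = \frac{f + f}{f - 1} = \frac{2 f}{-1 + f}$)
$V{\left(c,D \right)} = - \frac{298}{3} + 187 D c$ ($V{\left(c,D \right)} = 187 c D - \left(98 + 2 \left(-2\right) \frac{1}{-1 - 2}\right) = 187 D c - \left(98 + 2 \left(-2\right) \frac{1}{-3}\right) = 187 D c - \left(98 + 2 \left(-2\right) \left(- \frac{1}{3}\right)\right) = 187 D c - \frac{298}{3} = - \frac{298}{3} + 187 D c$)
$V{\left(-46,-216 \right)} - 13877 = \left(- \frac{298}{3} + 187 \left(-216\right) \left(-46\right)\right) - 13877 = \left(- \frac{298}{3} + 1858032\right) - 13877 = \frac{5573798}{3} - 13877 = \frac{5532167}{3}$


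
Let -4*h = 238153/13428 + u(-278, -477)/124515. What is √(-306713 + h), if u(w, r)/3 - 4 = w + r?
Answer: I*√1176188525733513912745/61925460 ≈ 553.82*I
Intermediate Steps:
u(w, r) = 12 + 3*r + 3*w (u(w, r) = 12 + 3*(w + r) = 12 + 3*(r + w) = 12 + (3*r + 3*w) = 12 + 3*r + 3*w)
h = -3291485279/743105520 (h = -(238153/13428 + (12 + 3*(-477) + 3*(-278))/124515)/4 = -(238153*(1/13428) + (12 - 1431 - 834)*(1/124515))/4 = -(238153/13428 - 2253*1/124515)/4 = -(238153/13428 - 751/41505)/4 = -¼*3291485279/185776380 = -3291485279/743105520 ≈ -4.4294)
√(-306713 + h) = √(-306713 - 3291485279/743105520) = √(-227923414841039/743105520) = I*√1176188525733513912745/61925460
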